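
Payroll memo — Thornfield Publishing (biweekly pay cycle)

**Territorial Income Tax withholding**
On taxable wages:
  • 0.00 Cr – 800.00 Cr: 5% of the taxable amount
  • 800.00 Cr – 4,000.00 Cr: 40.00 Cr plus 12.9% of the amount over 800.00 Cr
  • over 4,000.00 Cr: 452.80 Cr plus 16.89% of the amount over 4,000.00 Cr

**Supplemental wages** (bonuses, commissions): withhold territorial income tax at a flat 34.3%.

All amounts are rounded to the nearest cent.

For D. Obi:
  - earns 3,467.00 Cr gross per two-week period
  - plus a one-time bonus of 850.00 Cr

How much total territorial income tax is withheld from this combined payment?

675.59 Cr

Territorial Income Tax: taxable = 3,467.00 Cr
  40.00 Cr + 12.9% × (3,467.00 Cr − 800.00 Cr) = 40.00 Cr + 12.9% × 2,667.00 Cr = 384.04 Cr
Supplemental (34.3% flat on bonus): 34.3% × 850.00 Cr = 291.55 Cr
Total territorial income tax: 384.04 Cr + 291.55 Cr = 675.59 Cr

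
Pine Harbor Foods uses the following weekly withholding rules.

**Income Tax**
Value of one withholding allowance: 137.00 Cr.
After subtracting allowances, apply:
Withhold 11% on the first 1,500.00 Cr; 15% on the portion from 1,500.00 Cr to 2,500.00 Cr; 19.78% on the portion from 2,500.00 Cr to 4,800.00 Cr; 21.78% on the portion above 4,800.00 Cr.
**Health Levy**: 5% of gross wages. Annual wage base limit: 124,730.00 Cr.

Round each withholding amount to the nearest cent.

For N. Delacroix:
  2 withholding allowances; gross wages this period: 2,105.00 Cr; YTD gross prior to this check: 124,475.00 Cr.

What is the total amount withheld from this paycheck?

Income Tax: taxable = 2,105.00 Cr − 2×137.00 Cr = 1,831.00 Cr
  165.00 Cr + 15% × (1,831.00 Cr − 1,500.00 Cr) = 165.00 Cr + 15% × 331.00 Cr = 214.65 Cr
Health Levy: cap 124,730.00 Cr − YTD 124,475.00 Cr = 255.00 Cr subject; 5% × 255.00 Cr = 12.75 Cr
Total: 214.65 Cr + 12.75 Cr = 227.40 Cr

227.40 Cr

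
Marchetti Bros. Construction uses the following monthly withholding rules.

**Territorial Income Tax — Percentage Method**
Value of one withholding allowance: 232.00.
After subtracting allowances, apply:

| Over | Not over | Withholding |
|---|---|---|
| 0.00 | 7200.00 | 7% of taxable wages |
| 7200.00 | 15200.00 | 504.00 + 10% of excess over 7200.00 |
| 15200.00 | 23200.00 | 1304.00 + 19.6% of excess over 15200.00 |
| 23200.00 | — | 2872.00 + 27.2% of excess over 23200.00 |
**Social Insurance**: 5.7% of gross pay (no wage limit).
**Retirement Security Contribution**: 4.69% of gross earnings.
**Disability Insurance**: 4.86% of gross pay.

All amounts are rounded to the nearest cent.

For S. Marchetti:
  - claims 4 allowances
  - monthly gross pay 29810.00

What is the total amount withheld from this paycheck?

Territorial Income Tax: taxable = 29810.00 − 4×232.00 = 28882.00
  2872.00 + 27.2% × (28882.00 − 23200.00) = 2872.00 + 27.2% × 5682.00 = 4417.50
Social Insurance: 5.7% × 29810.00 = 1699.17
Retirement Security Contribution: 4.69% × 29810.00 = 1398.09
Disability Insurance: 4.86% × 29810.00 = 1448.77
Total: 4417.50 + 1699.17 + 1398.09 + 1448.77 = 8963.53

8963.53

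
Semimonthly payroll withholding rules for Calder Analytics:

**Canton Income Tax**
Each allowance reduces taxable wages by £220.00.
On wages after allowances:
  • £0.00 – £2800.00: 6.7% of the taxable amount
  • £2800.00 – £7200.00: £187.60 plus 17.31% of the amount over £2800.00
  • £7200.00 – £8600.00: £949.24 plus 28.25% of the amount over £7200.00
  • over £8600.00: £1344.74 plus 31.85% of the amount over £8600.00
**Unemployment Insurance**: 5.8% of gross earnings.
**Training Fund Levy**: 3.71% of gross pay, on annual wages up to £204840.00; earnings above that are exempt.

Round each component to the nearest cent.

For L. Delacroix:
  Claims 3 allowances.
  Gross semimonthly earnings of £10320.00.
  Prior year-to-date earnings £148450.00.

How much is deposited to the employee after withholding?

Canton Income Tax: taxable = £10320.00 − 3×£220.00 = £9660.00
  £1344.74 + 31.85% × (£9660.00 − £8600.00) = £1344.74 + 31.85% × £1060.00 = £1682.35
Unemployment Insurance: 5.8% × £10320.00 = £598.56
Training Fund Levy: 3.71% × £10320.00 = £382.87
Total withheld: £1682.35 + £598.56 + £382.87 = £2663.78
Net pay: £10320.00 − £2663.78 = £7656.22

£7656.22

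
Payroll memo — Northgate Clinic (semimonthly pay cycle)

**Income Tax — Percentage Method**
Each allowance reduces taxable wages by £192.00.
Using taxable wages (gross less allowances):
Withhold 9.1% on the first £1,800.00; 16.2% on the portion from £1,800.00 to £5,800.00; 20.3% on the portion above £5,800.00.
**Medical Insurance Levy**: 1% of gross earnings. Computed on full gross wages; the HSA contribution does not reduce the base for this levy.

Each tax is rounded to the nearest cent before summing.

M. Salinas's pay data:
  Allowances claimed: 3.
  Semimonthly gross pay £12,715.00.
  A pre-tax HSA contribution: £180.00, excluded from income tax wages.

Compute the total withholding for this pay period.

Income Tax: taxable = £12,715.00 − £180.00 − 3×£192.00 = £11,959.00
  £811.80 + 20.3% × (£11,959.00 − £5,800.00) = £811.80 + 20.3% × £6,159.00 = £2,062.08
Medical Insurance Levy: 1% × £12,715.00 = £127.15
Total: £2,062.08 + £127.15 = £2,189.23

£2,189.23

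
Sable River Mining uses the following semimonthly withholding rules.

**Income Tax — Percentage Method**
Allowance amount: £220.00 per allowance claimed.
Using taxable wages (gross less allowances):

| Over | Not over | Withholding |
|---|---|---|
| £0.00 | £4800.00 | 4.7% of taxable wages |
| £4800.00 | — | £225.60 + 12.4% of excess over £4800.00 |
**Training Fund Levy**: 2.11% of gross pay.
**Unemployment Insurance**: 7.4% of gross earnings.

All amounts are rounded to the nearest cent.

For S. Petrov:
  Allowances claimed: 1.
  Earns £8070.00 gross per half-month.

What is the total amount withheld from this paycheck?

Income Tax: taxable = £8070.00 − 1×£220.00 = £7850.00
  £225.60 + 12.4% × (£7850.00 − £4800.00) = £225.60 + 12.4% × £3050.00 = £603.80
Training Fund Levy: 2.11% × £8070.00 = £170.28
Unemployment Insurance: 7.4% × £8070.00 = £597.18
Total: £603.80 + £170.28 + £597.18 = £1371.26

£1371.26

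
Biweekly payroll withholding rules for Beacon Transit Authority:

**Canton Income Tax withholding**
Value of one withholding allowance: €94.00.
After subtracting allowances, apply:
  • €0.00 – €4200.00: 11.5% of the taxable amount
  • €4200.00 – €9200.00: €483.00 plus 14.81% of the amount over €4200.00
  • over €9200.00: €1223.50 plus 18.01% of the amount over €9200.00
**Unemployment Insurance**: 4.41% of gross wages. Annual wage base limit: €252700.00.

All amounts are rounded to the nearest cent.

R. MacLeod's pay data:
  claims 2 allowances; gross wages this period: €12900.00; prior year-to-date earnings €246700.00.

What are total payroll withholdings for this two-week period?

€2120.61

Canton Income Tax: taxable = €12900.00 − 2×€94.00 = €12712.00
  €1223.50 + 18.01% × (€12712.00 − €9200.00) = €1223.50 + 18.01% × €3512.00 = €1856.01
Unemployment Insurance: cap €252700.00 − YTD €246700.00 = €6000.00 subject; 4.41% × €6000.00 = €264.60
Total: €1856.01 + €264.60 = €2120.61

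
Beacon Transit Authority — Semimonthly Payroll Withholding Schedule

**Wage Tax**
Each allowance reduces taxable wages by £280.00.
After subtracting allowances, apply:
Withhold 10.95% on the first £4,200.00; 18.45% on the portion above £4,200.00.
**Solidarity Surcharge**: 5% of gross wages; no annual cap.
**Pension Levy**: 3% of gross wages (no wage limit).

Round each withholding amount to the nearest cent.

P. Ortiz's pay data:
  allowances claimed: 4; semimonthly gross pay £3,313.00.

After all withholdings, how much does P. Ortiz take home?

Wage Tax: taxable = £3,313.00 − 4×£280.00 = £2,193.00
  10.95% × £2,193.00 = £240.13
Solidarity Surcharge: 5% × £3,313.00 = £165.65
Pension Levy: 3% × £3,313.00 = £99.39
Total withheld: £240.13 + £165.65 + £99.39 = £505.17
Net pay: £3,313.00 − £505.17 = £2,807.83

£2,807.83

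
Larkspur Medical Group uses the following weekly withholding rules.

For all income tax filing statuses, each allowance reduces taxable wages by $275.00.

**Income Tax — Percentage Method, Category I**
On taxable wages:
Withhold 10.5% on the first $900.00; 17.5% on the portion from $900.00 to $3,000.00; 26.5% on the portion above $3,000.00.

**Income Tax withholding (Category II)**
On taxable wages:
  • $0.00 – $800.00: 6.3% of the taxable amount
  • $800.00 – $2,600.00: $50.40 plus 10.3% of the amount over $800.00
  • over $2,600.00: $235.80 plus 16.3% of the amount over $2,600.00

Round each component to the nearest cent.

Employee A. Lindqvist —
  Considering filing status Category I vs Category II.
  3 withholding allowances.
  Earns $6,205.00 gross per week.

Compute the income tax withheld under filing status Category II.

$688.94

Income Tax (Category II): taxable = $6,205.00 − 3×$275.00 = $5,380.00
  $235.80 + 16.3% × ($5,380.00 − $2,600.00) = $235.80 + 16.3% × $2,780.00 = $688.94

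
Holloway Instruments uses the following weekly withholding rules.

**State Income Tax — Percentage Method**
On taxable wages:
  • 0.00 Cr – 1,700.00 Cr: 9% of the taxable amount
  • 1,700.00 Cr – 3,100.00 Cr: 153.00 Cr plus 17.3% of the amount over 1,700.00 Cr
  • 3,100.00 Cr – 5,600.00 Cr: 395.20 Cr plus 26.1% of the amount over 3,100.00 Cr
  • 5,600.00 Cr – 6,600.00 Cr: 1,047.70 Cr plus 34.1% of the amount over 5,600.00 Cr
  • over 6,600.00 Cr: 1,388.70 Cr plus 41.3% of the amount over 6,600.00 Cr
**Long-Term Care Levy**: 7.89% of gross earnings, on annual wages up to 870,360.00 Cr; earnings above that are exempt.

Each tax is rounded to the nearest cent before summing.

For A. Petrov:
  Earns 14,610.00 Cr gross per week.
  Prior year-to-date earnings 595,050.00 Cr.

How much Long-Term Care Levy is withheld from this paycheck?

1,152.73 Cr

Long-Term Care Levy: 7.89% × 14,610.00 Cr = 1,152.73 Cr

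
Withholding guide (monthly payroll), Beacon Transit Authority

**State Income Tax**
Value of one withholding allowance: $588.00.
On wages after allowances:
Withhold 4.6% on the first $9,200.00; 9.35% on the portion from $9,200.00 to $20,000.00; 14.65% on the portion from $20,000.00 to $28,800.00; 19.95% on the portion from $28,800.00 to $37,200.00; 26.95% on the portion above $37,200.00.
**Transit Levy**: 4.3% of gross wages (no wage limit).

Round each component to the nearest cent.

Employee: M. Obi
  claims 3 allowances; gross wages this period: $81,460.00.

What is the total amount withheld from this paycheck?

$19,353.45

State Income Tax: taxable = $81,460.00 − 3×$588.00 = $79,696.00
  $4,398.00 + 26.95% × ($79,696.00 − $37,200.00) = $4,398.00 + 26.95% × $42,496.00 = $15,850.67
Transit Levy: 4.3% × $81,460.00 = $3,502.78
Total: $15,850.67 + $3,502.78 = $19,353.45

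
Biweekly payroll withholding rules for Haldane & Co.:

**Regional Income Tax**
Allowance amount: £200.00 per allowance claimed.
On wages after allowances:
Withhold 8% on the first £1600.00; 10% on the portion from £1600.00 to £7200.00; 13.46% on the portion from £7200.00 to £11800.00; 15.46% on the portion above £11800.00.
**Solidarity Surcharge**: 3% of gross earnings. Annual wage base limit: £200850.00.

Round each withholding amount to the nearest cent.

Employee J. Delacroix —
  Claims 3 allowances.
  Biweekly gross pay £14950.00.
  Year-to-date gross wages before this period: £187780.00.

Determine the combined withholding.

£2093.49

Regional Income Tax: taxable = £14950.00 − 3×£200.00 = £14350.00
  £1307.16 + 15.46% × (£14350.00 − £11800.00) = £1307.16 + 15.46% × £2550.00 = £1701.39
Solidarity Surcharge: cap £200850.00 − YTD £187780.00 = £13070.00 subject; 3% × £13070.00 = £392.10
Total: £1701.39 + £392.10 = £2093.49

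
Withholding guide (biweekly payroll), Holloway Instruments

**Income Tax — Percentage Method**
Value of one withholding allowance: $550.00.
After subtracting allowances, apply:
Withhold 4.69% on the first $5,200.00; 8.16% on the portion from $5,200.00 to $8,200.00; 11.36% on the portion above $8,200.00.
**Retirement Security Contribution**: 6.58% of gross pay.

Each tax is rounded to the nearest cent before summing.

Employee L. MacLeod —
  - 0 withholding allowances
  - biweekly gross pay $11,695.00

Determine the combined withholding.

$1,655.24

Income Tax: taxable = $11,695.00
  $488.68 + 11.36% × ($11,695.00 − $8,200.00) = $488.68 + 11.36% × $3,495.00 = $885.71
Retirement Security Contribution: 6.58% × $11,695.00 = $769.53
Total: $885.71 + $769.53 = $1,655.24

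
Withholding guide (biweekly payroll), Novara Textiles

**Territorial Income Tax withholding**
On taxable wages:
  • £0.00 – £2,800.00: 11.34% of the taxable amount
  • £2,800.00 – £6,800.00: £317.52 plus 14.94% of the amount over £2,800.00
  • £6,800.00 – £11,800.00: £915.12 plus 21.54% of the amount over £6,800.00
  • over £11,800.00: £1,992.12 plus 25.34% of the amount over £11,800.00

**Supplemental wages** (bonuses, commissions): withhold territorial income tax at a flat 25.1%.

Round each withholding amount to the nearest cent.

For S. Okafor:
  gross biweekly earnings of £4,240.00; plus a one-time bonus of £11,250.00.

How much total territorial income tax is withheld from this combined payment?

£3,356.41

Territorial Income Tax: taxable = £4,240.00
  £317.52 + 14.94% × (£4,240.00 − £2,800.00) = £317.52 + 14.94% × £1,440.00 = £532.66
Supplemental (25.1% flat on bonus): 25.1% × £11,250.00 = £2,823.75
Total territorial income tax: £532.66 + £2,823.75 = £3,356.41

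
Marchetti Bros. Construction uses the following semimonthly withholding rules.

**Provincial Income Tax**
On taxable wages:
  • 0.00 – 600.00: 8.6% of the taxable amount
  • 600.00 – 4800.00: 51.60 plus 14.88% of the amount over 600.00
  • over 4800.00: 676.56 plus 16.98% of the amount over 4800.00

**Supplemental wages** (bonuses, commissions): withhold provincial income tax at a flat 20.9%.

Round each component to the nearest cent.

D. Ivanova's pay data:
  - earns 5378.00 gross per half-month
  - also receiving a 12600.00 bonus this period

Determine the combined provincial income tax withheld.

Provincial Income Tax: taxable = 5378.00
  676.56 + 16.98% × (5378.00 − 4800.00) = 676.56 + 16.98% × 578.00 = 774.70
Supplemental (20.9% flat on bonus): 20.9% × 12600.00 = 2633.40
Total provincial income tax: 774.70 + 2633.40 = 3408.10

3408.10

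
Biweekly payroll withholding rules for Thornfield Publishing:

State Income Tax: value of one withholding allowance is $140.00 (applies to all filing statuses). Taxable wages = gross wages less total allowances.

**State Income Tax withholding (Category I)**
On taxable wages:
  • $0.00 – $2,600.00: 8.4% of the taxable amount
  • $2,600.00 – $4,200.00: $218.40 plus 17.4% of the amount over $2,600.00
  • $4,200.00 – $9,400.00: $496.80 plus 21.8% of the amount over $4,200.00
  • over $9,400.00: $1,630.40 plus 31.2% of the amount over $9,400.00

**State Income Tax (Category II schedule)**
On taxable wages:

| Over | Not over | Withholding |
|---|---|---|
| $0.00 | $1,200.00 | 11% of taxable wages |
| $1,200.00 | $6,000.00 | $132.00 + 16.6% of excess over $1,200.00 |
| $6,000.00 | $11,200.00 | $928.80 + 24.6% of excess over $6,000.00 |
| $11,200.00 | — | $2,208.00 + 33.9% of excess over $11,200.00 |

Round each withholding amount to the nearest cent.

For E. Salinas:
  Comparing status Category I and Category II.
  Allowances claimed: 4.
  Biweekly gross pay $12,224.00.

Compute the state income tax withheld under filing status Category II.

State Income Tax (Category II): taxable = $12,224.00 − 4×$140.00 = $11,664.00
  $2,208.00 + 33.9% × ($11,664.00 − $11,200.00) = $2,208.00 + 33.9% × $464.00 = $2,365.30

$2,365.30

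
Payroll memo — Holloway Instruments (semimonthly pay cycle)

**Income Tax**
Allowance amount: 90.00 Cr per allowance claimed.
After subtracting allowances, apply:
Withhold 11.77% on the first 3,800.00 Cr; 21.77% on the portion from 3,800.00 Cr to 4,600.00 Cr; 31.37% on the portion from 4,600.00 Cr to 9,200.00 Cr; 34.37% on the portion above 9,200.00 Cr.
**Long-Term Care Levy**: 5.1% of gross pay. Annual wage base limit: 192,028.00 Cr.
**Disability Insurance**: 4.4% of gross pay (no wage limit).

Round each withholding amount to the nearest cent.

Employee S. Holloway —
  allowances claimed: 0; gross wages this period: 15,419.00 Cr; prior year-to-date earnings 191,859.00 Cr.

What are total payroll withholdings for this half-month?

Income Tax: taxable = 15,419.00 Cr
  2,064.44 Cr + 34.37% × (15,419.00 Cr − 9,200.00 Cr) = 2,064.44 Cr + 34.37% × 6,219.00 Cr = 4,201.91 Cr
Long-Term Care Levy: cap 192,028.00 Cr − YTD 191,859.00 Cr = 169.00 Cr subject; 5.1% × 169.00 Cr = 8.62 Cr
Disability Insurance: 4.4% × 15,419.00 Cr = 678.44 Cr
Total: 4,201.91 Cr + 8.62 Cr + 678.44 Cr = 4,888.97 Cr

4,888.97 Cr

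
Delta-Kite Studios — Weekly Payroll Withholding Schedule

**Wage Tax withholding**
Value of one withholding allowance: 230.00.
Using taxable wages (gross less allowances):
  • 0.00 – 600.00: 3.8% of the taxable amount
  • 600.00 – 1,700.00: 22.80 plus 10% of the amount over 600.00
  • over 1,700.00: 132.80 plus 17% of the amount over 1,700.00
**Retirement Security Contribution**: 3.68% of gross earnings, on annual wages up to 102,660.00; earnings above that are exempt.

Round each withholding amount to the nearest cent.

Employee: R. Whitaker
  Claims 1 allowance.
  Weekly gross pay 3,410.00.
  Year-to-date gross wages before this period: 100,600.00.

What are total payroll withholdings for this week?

460.21

Wage Tax: taxable = 3,410.00 − 1×230.00 = 3,180.00
  132.80 + 17% × (3,180.00 − 1,700.00) = 132.80 + 17% × 1,480.00 = 384.40
Retirement Security Contribution: cap 102,660.00 − YTD 100,600.00 = 2,060.00 subject; 3.68% × 2,060.00 = 75.81
Total: 384.40 + 75.81 = 460.21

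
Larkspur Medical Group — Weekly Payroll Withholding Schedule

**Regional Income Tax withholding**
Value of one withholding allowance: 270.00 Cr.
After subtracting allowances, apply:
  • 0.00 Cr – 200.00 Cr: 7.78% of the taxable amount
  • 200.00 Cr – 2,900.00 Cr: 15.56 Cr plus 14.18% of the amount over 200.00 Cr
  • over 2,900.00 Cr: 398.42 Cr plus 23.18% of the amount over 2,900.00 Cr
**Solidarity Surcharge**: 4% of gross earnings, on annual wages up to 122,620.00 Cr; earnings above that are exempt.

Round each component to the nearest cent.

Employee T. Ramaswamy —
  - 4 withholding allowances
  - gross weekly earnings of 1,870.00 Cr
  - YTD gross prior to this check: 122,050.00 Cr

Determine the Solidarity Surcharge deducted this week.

22.80 Cr

Solidarity Surcharge: cap 122,620.00 Cr − YTD 122,050.00 Cr = 570.00 Cr subject; 4% × 570.00 Cr = 22.80 Cr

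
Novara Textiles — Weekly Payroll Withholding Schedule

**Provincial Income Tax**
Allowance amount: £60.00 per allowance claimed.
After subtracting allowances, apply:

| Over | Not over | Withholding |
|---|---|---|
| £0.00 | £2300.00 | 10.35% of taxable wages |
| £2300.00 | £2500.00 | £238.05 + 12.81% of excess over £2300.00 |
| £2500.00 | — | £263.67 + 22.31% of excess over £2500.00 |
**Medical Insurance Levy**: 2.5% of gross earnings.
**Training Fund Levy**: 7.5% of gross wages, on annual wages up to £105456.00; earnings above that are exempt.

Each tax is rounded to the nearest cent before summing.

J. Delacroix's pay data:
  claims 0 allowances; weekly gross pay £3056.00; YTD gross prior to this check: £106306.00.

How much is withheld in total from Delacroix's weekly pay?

Provincial Income Tax: taxable = £3056.00
  £263.67 + 22.31% × (£3056.00 − £2500.00) = £263.67 + 22.31% × £556.00 = £387.71
Medical Insurance Levy: 2.5% × £3056.00 = £76.40
Training Fund Levy: YTD £106306.00 ≥ cap £105456.00 → £0.00
Total: £387.71 + £76.40 + £0.00 = £464.11

£464.11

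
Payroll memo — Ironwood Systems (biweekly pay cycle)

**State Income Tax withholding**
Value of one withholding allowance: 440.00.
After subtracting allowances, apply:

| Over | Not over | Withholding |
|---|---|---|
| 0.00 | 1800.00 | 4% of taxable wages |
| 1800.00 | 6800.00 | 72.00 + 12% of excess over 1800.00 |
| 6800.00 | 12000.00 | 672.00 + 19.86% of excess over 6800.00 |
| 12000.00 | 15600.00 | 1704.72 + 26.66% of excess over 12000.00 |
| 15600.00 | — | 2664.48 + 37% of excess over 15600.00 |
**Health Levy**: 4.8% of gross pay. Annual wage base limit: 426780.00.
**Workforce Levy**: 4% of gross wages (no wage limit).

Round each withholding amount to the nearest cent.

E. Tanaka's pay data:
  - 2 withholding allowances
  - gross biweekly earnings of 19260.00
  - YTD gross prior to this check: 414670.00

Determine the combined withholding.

State Income Tax: taxable = 19260.00 − 2×440.00 = 18380.00
  2664.48 + 37% × (18380.00 − 15600.00) = 2664.48 + 37% × 2780.00 = 3693.08
Health Levy: cap 426780.00 − YTD 414670.00 = 12110.00 subject; 4.8% × 12110.00 = 581.28
Workforce Levy: 4% × 19260.00 = 770.40
Total: 3693.08 + 581.28 + 770.40 = 5044.76

5044.76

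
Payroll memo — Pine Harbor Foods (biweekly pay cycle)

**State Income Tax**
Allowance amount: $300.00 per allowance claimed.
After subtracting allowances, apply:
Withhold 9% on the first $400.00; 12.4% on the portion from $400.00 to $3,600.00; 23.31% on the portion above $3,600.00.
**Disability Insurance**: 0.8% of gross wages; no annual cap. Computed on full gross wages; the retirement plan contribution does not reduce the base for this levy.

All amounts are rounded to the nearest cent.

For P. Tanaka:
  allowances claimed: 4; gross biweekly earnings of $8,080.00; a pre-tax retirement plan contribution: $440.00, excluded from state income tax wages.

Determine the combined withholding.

State Income Tax: taxable = $8,080.00 − $440.00 − 4×$300.00 = $6,440.00
  $432.80 + 23.31% × ($6,440.00 − $3,600.00) = $432.80 + 23.31% × $2,840.00 = $1,094.80
Disability Insurance: 0.8% × $8,080.00 = $64.64
Total: $1,094.80 + $64.64 = $1,159.44

$1,159.44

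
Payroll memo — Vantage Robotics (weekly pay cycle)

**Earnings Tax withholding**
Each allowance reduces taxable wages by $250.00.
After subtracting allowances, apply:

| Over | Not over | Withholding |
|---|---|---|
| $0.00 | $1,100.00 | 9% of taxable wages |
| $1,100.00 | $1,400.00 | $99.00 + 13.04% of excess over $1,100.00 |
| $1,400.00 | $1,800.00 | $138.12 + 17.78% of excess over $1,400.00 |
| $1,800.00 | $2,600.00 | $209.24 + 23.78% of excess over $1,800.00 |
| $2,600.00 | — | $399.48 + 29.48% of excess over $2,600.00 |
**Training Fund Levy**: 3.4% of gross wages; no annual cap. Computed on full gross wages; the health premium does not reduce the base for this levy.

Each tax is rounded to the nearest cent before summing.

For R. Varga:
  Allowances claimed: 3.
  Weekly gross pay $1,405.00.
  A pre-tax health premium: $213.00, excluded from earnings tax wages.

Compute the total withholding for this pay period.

$87.55

Earnings Tax: taxable = $1,405.00 − $213.00 − 3×$250.00 = $442.00
  9% × $442.00 = $39.78
Training Fund Levy: 3.4% × $1,405.00 = $47.77
Total: $39.78 + $47.77 = $87.55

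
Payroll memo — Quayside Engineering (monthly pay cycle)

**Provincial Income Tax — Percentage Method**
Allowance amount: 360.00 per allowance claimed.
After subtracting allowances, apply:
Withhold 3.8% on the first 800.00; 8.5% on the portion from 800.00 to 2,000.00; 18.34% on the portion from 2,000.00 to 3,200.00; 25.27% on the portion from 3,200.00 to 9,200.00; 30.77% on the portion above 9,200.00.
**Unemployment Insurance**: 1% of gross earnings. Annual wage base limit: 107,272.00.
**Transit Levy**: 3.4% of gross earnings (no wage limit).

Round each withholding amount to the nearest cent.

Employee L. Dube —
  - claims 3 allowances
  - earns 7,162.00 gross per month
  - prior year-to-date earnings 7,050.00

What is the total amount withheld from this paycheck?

1,395.89

Provincial Income Tax: taxable = 7,162.00 − 3×360.00 = 6,082.00
  352.48 + 25.27% × (6,082.00 − 3,200.00) = 352.48 + 25.27% × 2,882.00 = 1,080.76
Unemployment Insurance: 1% × 7,162.00 = 71.62
Transit Levy: 3.4% × 7,162.00 = 243.51
Total: 1,080.76 + 71.62 + 243.51 = 1,395.89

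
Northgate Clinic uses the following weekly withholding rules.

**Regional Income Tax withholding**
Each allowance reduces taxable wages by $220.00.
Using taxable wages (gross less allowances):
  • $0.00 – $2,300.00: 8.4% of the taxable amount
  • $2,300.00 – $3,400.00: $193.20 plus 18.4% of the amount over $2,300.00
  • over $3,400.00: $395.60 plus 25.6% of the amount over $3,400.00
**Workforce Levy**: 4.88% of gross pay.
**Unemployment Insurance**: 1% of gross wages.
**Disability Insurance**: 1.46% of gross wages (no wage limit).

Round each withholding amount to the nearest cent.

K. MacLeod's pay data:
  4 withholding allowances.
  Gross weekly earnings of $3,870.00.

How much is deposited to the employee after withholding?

$3,265.78

Regional Income Tax: taxable = $3,870.00 − 4×$220.00 = $2,990.00
  $193.20 + 18.4% × ($2,990.00 − $2,300.00) = $193.20 + 18.4% × $690.00 = $320.16
Workforce Levy: 4.88% × $3,870.00 = $188.86
Unemployment Insurance: 1% × $3,870.00 = $38.70
Disability Insurance: 1.46% × $3,870.00 = $56.50
Total withheld: $320.16 + $188.86 + $38.70 + $56.50 = $604.22
Net pay: $3,870.00 − $604.22 = $3,265.78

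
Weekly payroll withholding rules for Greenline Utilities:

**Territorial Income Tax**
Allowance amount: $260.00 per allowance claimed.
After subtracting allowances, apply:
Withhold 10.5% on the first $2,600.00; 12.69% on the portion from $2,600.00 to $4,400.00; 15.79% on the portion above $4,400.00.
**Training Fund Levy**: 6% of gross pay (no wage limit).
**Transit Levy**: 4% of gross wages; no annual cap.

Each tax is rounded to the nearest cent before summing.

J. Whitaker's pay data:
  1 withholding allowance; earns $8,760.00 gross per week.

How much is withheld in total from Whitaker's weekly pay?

Territorial Income Tax: taxable = $8,760.00 − 1×$260.00 = $8,500.00
  $501.42 + 15.79% × ($8,500.00 − $4,400.00) = $501.42 + 15.79% × $4,100.00 = $1,148.81
Training Fund Levy: 6% × $8,760.00 = $525.60
Transit Levy: 4% × $8,760.00 = $350.40
Total: $1,148.81 + $525.60 + $350.40 = $2,024.81

$2,024.81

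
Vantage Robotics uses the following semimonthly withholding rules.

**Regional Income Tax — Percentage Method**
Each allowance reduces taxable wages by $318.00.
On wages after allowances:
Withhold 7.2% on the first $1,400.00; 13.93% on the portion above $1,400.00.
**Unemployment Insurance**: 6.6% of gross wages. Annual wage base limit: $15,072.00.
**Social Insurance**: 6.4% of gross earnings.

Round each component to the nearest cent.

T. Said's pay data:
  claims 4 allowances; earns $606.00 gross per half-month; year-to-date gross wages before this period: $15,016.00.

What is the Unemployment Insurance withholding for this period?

$3.70

Unemployment Insurance: cap $15,072.00 − YTD $15,016.00 = $56.00 subject; 6.6% × $56.00 = $3.70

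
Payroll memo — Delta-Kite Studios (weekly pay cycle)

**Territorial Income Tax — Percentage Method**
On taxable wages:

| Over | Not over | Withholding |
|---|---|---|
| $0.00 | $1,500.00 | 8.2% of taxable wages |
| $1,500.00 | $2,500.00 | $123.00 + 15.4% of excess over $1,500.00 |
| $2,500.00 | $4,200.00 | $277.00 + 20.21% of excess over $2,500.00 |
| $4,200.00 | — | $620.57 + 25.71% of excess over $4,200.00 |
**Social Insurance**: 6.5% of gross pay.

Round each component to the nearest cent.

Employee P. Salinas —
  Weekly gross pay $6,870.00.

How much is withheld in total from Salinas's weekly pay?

$1,753.58

Territorial Income Tax: taxable = $6,870.00
  $620.57 + 25.71% × ($6,870.00 − $4,200.00) = $620.57 + 25.71% × $2,670.00 = $1,307.03
Social Insurance: 6.5% × $6,870.00 = $446.55
Total: $1,307.03 + $446.55 = $1,753.58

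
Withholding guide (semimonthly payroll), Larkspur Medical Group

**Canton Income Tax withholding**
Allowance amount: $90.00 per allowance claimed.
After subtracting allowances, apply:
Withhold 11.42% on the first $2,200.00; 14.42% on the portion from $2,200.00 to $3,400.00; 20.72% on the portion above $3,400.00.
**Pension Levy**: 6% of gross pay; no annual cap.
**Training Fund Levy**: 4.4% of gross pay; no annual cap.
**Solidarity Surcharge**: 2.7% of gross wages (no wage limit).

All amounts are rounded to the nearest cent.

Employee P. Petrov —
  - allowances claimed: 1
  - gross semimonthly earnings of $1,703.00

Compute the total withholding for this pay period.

Canton Income Tax: taxable = $1,703.00 − 1×$90.00 = $1,613.00
  11.42% × $1,613.00 = $184.20
Pension Levy: 6% × $1,703.00 = $102.18
Training Fund Levy: 4.4% × $1,703.00 = $74.93
Solidarity Surcharge: 2.7% × $1,703.00 = $45.98
Total: $184.20 + $102.18 + $74.93 + $45.98 = $407.29

$407.29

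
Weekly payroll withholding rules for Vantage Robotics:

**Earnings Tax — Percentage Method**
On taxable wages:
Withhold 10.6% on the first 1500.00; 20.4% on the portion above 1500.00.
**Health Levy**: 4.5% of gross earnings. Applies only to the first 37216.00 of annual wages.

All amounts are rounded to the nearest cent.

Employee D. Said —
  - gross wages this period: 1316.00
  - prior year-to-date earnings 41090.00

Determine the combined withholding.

139.50

Earnings Tax: taxable = 1316.00
  10.6% × 1316.00 = 139.50
Health Levy: YTD 41090.00 ≥ cap 37216.00 → 0.00
Total: 139.50 + 0.00 = 139.50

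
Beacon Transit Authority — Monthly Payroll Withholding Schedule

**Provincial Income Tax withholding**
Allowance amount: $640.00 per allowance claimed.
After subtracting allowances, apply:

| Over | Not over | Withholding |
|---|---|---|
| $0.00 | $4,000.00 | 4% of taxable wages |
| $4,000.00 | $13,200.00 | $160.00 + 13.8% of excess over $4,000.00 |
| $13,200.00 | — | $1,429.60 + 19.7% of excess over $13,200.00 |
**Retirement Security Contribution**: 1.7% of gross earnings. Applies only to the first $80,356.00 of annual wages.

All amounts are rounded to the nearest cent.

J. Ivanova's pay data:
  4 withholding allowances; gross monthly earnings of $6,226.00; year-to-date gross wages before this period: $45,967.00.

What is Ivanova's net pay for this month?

Provincial Income Tax: taxable = $6,226.00 − 4×$640.00 = $3,666.00
  4% × $3,666.00 = $146.64
Retirement Security Contribution: 1.7% × $6,226.00 = $105.84
Total withheld: $146.64 + $105.84 = $252.48
Net pay: $6,226.00 − $252.48 = $5,973.52

$5,973.52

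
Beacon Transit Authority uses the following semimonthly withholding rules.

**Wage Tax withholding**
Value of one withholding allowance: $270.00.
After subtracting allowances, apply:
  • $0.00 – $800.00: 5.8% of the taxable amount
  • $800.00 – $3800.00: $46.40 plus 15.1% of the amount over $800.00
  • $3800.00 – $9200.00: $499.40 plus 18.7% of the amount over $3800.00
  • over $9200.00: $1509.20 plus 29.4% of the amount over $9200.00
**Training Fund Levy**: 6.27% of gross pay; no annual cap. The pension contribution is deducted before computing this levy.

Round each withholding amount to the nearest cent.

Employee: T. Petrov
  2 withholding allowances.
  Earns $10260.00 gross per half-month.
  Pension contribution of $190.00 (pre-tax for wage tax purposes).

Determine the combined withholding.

$2237.61

Wage Tax: taxable = $10260.00 − $190.00 − 2×$270.00 = $9530.00
  $1509.20 + 29.4% × ($9530.00 − $9200.00) = $1509.20 + 29.4% × $330.00 = $1606.22
Training Fund Levy: 6.27% × $10070.00 = $631.39
Total: $1606.22 + $631.39 = $2237.61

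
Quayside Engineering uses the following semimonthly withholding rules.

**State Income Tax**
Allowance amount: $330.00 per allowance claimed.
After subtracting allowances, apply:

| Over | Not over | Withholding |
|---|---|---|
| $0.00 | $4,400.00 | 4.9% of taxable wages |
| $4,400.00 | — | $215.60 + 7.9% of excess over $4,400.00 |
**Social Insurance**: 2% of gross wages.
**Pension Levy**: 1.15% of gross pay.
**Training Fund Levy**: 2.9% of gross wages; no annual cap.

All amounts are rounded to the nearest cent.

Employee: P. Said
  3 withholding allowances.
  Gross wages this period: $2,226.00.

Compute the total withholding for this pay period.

$195.23

State Income Tax: taxable = $2,226.00 − 3×$330.00 = $1,236.00
  4.9% × $1,236.00 = $60.56
Social Insurance: 2% × $2,226.00 = $44.52
Pension Levy: 1.15% × $2,226.00 = $25.60
Training Fund Levy: 2.9% × $2,226.00 = $64.55
Total: $60.56 + $44.52 + $25.60 + $64.55 = $195.23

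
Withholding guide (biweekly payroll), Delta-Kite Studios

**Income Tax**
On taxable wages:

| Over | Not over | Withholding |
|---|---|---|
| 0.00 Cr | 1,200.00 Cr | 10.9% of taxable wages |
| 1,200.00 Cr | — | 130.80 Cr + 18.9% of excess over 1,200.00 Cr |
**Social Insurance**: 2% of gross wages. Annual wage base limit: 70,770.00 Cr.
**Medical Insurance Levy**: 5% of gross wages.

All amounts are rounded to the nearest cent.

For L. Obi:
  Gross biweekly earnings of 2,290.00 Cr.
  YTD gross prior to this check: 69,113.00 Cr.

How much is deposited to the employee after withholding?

Income Tax: taxable = 2,290.00 Cr
  130.80 Cr + 18.9% × (2,290.00 Cr − 1,200.00 Cr) = 130.80 Cr + 18.9% × 1,090.00 Cr = 336.81 Cr
Social Insurance: cap 70,770.00 Cr − YTD 69,113.00 Cr = 1,657.00 Cr subject; 2% × 1,657.00 Cr = 33.14 Cr
Medical Insurance Levy: 5% × 2,290.00 Cr = 114.50 Cr
Total withheld: 336.81 Cr + 33.14 Cr + 114.50 Cr = 484.45 Cr
Net pay: 2,290.00 Cr − 484.45 Cr = 1,805.55 Cr

1,805.55 Cr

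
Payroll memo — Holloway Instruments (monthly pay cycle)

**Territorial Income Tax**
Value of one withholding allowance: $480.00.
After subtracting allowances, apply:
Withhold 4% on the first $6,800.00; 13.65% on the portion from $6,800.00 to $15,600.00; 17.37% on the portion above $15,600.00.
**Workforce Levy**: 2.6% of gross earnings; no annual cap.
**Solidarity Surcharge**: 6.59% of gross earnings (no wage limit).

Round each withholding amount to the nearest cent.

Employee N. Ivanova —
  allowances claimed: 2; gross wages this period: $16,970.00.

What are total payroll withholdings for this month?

$3,103.96

Territorial Income Tax: taxable = $16,970.00 − 2×$480.00 = $16,010.00
  $1,473.20 + 17.37% × ($16,010.00 − $15,600.00) = $1,473.20 + 17.37% × $410.00 = $1,544.42
Workforce Levy: 2.6% × $16,970.00 = $441.22
Solidarity Surcharge: 6.59% × $16,970.00 = $1,118.32
Total: $1,544.42 + $441.22 + $1,118.32 = $3,103.96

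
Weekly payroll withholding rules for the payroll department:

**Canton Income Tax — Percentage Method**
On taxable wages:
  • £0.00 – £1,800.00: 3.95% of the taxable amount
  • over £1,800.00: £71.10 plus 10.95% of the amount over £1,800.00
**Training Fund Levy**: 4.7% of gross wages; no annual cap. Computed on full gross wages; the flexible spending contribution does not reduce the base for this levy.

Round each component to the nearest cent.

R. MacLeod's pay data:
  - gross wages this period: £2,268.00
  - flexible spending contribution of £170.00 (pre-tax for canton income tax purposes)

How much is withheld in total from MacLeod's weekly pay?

Canton Income Tax: taxable = £2,268.00 − £170.00 = £2,098.00
  £71.10 + 10.95% × (£2,098.00 − £1,800.00) = £71.10 + 10.95% × £298.00 = £103.73
Training Fund Levy: 4.7% × £2,268.00 = £106.60
Total: £103.73 + £106.60 = £210.33

£210.33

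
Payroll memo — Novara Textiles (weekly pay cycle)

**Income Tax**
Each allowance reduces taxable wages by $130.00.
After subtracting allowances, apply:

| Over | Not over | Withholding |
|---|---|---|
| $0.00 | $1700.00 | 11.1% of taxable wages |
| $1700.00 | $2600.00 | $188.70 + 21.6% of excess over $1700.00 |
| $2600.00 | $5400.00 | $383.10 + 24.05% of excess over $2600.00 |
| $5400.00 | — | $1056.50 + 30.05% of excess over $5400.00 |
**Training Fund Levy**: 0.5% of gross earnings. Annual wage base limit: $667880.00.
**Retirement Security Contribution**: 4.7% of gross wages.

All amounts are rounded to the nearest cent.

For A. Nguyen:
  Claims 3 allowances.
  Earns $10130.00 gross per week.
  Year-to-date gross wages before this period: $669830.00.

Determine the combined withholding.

$2836.78

Income Tax: taxable = $10130.00 − 3×$130.00 = $9740.00
  $1056.50 + 30.05% × ($9740.00 − $5400.00) = $1056.50 + 30.05% × $4340.00 = $2360.67
Training Fund Levy: YTD $669830.00 ≥ cap $667880.00 → $0.00
Retirement Security Contribution: 4.7% × $10130.00 = $476.11
Total: $2360.67 + $0.00 + $476.11 = $2836.78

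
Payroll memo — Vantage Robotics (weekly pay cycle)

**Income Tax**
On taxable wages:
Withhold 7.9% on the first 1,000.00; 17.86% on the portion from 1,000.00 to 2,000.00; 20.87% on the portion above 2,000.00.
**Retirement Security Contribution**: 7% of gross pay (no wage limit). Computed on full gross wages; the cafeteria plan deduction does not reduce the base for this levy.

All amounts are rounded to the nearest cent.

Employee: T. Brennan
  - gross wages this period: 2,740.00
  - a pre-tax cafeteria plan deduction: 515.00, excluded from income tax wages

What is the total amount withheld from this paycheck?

Income Tax: taxable = 2,740.00 − 515.00 = 2,225.00
  257.60 + 20.87% × (2,225.00 − 2,000.00) = 257.60 + 20.87% × 225.00 = 304.56
Retirement Security Contribution: 7% × 2,740.00 = 191.80
Total: 304.56 + 191.80 = 496.36

496.36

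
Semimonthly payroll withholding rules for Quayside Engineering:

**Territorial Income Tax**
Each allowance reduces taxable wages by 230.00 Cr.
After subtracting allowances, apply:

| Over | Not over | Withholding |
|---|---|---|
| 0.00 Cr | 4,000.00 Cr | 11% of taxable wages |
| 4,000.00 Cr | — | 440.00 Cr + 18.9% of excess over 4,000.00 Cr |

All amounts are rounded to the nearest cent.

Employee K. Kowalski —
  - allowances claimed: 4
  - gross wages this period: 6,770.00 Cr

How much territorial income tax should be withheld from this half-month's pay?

Territorial Income Tax: taxable = 6,770.00 Cr − 4×230.00 Cr = 5,850.00 Cr
  440.00 Cr + 18.9% × (5,850.00 Cr − 4,000.00 Cr) = 440.00 Cr + 18.9% × 1,850.00 Cr = 789.65 Cr

789.65 Cr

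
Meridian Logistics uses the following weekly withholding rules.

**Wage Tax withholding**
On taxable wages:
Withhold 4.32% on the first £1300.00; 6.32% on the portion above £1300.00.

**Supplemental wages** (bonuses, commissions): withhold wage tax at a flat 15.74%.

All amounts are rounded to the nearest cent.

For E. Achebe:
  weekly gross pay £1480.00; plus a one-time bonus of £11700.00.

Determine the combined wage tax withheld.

£1909.12

Wage Tax: taxable = £1480.00
  £56.16 + 6.32% × (£1480.00 − £1300.00) = £56.16 + 6.32% × £180.00 = £67.54
Supplemental (15.74% flat on bonus): 15.74% × £11700.00 = £1841.58
Total wage tax: £67.54 + £1841.58 = £1909.12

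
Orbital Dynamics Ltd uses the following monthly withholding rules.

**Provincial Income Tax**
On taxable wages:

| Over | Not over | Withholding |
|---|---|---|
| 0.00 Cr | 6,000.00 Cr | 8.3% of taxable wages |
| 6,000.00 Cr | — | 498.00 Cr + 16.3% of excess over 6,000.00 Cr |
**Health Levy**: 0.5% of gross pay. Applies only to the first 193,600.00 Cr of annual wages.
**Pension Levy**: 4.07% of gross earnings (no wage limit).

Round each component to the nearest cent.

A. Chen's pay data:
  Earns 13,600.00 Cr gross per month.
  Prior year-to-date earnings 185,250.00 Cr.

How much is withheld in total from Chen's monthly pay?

Provincial Income Tax: taxable = 13,600.00 Cr
  498.00 Cr + 16.3% × (13,600.00 Cr − 6,000.00 Cr) = 498.00 Cr + 16.3% × 7,600.00 Cr = 1,736.80 Cr
Health Levy: cap 193,600.00 Cr − YTD 185,250.00 Cr = 8,350.00 Cr subject; 0.5% × 8,350.00 Cr = 41.75 Cr
Pension Levy: 4.07% × 13,600.00 Cr = 553.52 Cr
Total: 1,736.80 Cr + 41.75 Cr + 553.52 Cr = 2,332.07 Cr

2,332.07 Cr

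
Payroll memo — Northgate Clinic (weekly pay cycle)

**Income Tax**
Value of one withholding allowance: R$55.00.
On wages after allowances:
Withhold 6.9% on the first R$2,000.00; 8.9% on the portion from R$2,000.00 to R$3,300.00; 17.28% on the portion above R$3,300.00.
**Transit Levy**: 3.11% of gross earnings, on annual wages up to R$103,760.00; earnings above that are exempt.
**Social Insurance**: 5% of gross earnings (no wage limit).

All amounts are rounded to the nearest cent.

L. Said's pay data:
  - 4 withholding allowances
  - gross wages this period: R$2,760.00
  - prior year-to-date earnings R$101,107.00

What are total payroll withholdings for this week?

Income Tax: taxable = R$2,760.00 − 4×R$55.00 = R$2,540.00
  R$138.00 + 8.9% × (R$2,540.00 − R$2,000.00) = R$138.00 + 8.9% × R$540.00 = R$186.06
Transit Levy: cap R$103,760.00 − YTD R$101,107.00 = R$2,653.00 subject; 3.11% × R$2,653.00 = R$82.51
Social Insurance: 5% × R$2,760.00 = R$138.00
Total: R$186.06 + R$82.51 + R$138.00 = R$406.57

R$406.57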